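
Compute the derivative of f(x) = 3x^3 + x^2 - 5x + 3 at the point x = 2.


Differentiate f(x) = 3x^3 + x^2 - 5x + 3 term by term:
f'(x) = 9x^2 + 2x - 5
Substitute x = 2:
f'(2) = 9 * 2^2 + 2 * 2 - 5
= 36 + 4 - 5
= 35

35


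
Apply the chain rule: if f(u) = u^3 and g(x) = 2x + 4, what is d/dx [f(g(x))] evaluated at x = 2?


Using the chain rule: (f(g(x)))' = f'(g(x)) * g'(x)
First, find g(2):
g(2) = 2 * 2 + 4 = 8
Next, f'(u) = 3u^2
And g'(x) = 2
So f'(g(2)) * g'(2)
= 3 * 8^2 * 2
= 3 * 64 * 2
= 384

384


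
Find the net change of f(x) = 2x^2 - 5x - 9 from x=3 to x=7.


Net change = f(b) - f(a)
f(x) = 2x^2 - 5x - 9
Compute f(7):
f(7) = 2 * 7^2 - 5 * 7 - 9
= 98 - 35 - 9
= 54
Compute f(3):
f(3) = 2 * 3^2 - 5 * 3 - 9
= 18 - 15 - 9
= -6
Net change = 54 - (-6) = 60

60


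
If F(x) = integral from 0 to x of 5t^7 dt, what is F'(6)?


By the Fundamental Theorem of Calculus (Part 1):
If F(x) = integral from 0 to x of f(t) dt, then F'(x) = f(x)
Here f(t) = 5t^7
So F'(x) = 5x^7
Evaluate at x = 6:
F'(6) = 5 * 6^7
= 5 * 279936
= 1399680

1399680


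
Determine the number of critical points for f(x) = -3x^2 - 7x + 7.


Find where f'(x) = 0:
f'(x) = -6x - 7
Set f'(x) = 0:
-6x - 7 = 0
x = 7 / (-6) = -7/6
This is a linear equation in x, so there is exactly one solution.
Number of critical points: 1

1


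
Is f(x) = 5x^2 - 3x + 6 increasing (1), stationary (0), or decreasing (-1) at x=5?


Compute f'(x) to determine behavior:
f'(x) = 10x - 3
f'(5) = 10 * 5 - 3
= 50 - 3
= 47
Since f'(5) > 0, the function is increasing (1)

1


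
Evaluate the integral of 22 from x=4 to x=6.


The integral of a constant k over [a, b] equals k * (b - a).
integral from 4 to 6 of 22 dx
= 22 * (6 - 4)
= 22 * 2
= 44

44


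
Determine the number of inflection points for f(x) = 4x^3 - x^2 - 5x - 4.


Inflection points occur where f''(x) = 0 and concavity changes.
f(x) = 4x^3 - x^2 - 5x - 4
f'(x) = 12x^2 - 2x - 5
f''(x) = 24x - 2
Set f''(x) = 0:
24x - 2 = 0
x = 2 / 24 = 1/12
Since f''(x) is linear (degree 1), it changes sign at this point.
Therefore there is exactly 1 inflection point.

1


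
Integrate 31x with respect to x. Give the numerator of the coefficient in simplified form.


Apply the power rule for integration:
integral of ax^n dx = a/(n+1) * x^(n+1) + C
integral of 31x dx
= 31/2 * x^2 + C
The coefficient in lowest terms is 31/2, and its numerator is 31

31


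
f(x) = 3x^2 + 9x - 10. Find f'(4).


Differentiate term by term using power and sum rules:
f(x) = 3x^2 + 9x - 10
f'(x) = 6x + 9
Substitute x = 4:
f'(4) = 6 * 4 + 9
= 24 + 9
= 33

33


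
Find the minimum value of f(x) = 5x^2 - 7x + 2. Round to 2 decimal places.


For a quadratic f(x) = ax^2 + bx + c with a > 0, the minimum is at the vertex.
Vertex x-coordinate: x = -b/(2a)
x = -(-7) / (2 * 5)
x = 7/10
Substitute back to find the minimum value:
f(7/10) = 5 * (7/10)^2 - 7 * (7/10) + 2
= 49/20 - 49/10 + 2
= -9/20 = -0.45

-0.45


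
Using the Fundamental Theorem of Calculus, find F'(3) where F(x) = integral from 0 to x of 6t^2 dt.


By the Fundamental Theorem of Calculus (Part 1):
If F(x) = integral from 0 to x of f(t) dt, then F'(x) = f(x)
Here f(t) = 6t^2
So F'(x) = 6x^2
Evaluate at x = 3:
F'(3) = 6 * 3^2
= 6 * 9
= 54

54


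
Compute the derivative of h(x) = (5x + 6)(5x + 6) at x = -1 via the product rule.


Let u(x) = 5x + 6 and v(x) = 5x + 6
u'(x) = 5
v'(x) = 5
Product rule: h'(x) = u'(x)*v(x) + u(x)*v'(x)
= 5 * (5x + 6) + (5x + 6) * 5
At x = -1:
u(-1) = 5 * (-1) + 6 = 1
v(-1) = 5 * (-1) + 6 = 1
h'(-1) = 5 * 1 + 1 * 5
= 5 + 5
= 10

10


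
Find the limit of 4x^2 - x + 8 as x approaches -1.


Since polynomials are continuous, we use direct substitution.
lim(x->-1) of 4x^2 - x + 8
= 4 * (-1)^2 - 1 * (-1) + 8
= 4 + 1 + 8
= 13

13


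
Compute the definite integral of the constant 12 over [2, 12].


The integral of a constant k over [a, b] equals k * (b - a).
integral from 2 to 12 of 12 dx
= 12 * (12 - 2)
= 12 * 10
= 120

120


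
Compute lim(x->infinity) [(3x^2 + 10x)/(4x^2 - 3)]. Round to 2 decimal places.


For limits at infinity with equal-degree polynomials,
we compare leading coefficients.
Numerator leading term: 3x^2
Denominator leading term: 4x^2
Divide both by x^2:
lim = (3 + 10/x) / (4 - 3/x^2)
As x -> infinity, the 1/x and 1/x^2 terms vanish:
= 3/4 = 0.75

0.75


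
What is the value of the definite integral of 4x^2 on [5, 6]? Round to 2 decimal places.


Find the antiderivative of 4x^2:
F(x) = 4/3 * x^3
Apply the Fundamental Theorem of Calculus:
F(6) - F(5)
= 4/3 * 6^3 - 4/3 * 5^3
= 4/3 * (216 - 125)
= 4/3 * 91
= 364/3 ≈ 121.33

121.33


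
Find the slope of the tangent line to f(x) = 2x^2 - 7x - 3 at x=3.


The slope of the tangent line equals f'(x) at the point.
f(x) = 2x^2 - 7x - 3
f'(x) = 4x - 7
At x = 3:
f'(3) = 4 * 3 - 7
= 12 - 7
= 5

5


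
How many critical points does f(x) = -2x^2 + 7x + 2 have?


Find where f'(x) = 0:
f'(x) = -4x + 7
Set f'(x) = 0:
-4x + 7 = 0
x = -7 / (-4) = 7/4
This is a linear equation in x, so there is exactly one solution.
Number of critical points: 1

1


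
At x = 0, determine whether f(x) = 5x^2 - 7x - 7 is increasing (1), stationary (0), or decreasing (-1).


Compute f'(x) to determine behavior:
f'(x) = 10x - 7
f'(0) = 10 * 0 - 7
= 0 - 7
= -7
Since f'(0) < 0, the function is decreasing (-1)

-1


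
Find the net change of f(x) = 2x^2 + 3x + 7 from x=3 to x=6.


Net change = f(b) - f(a)
f(x) = 2x^2 + 3x + 7
Compute f(6):
f(6) = 2 * 6^2 + 3 * 6 + 7
= 72 + 18 + 7
= 97
Compute f(3):
f(3) = 2 * 3^2 + 3 * 3 + 7
= 18 + 9 + 7
= 34
Net change = 97 - 34 = 63

63


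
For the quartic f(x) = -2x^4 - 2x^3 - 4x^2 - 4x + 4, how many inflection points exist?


Inflection points occur where f''(x) = 0 and concavity changes.
f(x) = -2x^4 - 2x^3 - 4x^2 - 4x + 4
f'(x) = -8x^3 - 6x^2 - 8x - 4
f''(x) = -24x^2 - 12x - 8
This is a quadratic in x. Use the discriminant to count real roots.
Discriminant = (-12)^2 - 4 * (-24) * (-8)
= 144 - 768
= -624
Since discriminant < 0, f''(x) = 0 has no real solutions.
Number of inflection points: 0

0


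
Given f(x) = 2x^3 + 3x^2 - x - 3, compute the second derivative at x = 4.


First derivative:
f'(x) = 6x^2 + 6x - 1
Second derivative:
f''(x) = 12x + 6
Substitute x = 4:
f''(4) = 12 * 4 + 6
= 48 + 6
= 54

54


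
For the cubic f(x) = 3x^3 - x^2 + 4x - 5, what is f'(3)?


Differentiate f(x) = 3x^3 - x^2 + 4x - 5 term by term:
f'(x) = 9x^2 - 2x + 4
Substitute x = 3:
f'(3) = 9 * 3^2 - 2 * 3 + 4
= 81 - 6 + 4
= 79

79


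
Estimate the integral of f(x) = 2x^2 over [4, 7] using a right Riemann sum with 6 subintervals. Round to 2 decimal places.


Right Riemann sum uses right endpoints of each subinterval.
Interval: [4, 7], n = 6
dx = (7 - 4) / 6 = 1/2
Right endpoints: [9/2, 5, 11/2, 6, 13/2, 7]
f values: [81/2, 50, 121/2, 72, 169/2, 98]
Sum = dx * (sum of f values)
= 1/2 * 811/2
= 811/4 = 202.75

202.75


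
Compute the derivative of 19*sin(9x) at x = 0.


Apply the chain rule to differentiate 19*sin(9x):
d/dx [19*sin(9x)]
= 19 * cos(9x) * d/dx(9x)
= 19 * 9 * cos(9x)
= 171 * cos(9x)
Evaluate at x = 0:
= 171 * cos(0)
= 171 * 1
= 171

171


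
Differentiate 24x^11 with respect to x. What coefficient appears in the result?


We apply the power rule: d/dx [ax^n] = a*n * x^(n-1)
d/dx [24x^11]
= 24 * 11 * x^(11-1)
= 264x^10
The coefficient is 264

264


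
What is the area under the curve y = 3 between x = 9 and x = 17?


The area under a constant function y = 3 is a rectangle.
Width = 17 - 9 = 8
Height = 3
Area = width * height
= 8 * 3
= 24

24


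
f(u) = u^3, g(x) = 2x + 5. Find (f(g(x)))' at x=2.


Using the chain rule: (f(g(x)))' = f'(g(x)) * g'(x)
First, find g(2):
g(2) = 2 * 2 + 5 = 9
Next, f'(u) = 3u^2
And g'(x) = 2
So f'(g(2)) * g'(2)
= 3 * 9^2 * 2
= 3 * 81 * 2
= 486

486


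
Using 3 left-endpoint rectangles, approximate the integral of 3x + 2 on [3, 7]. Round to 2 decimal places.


Left Riemann sum uses left endpoints of each subinterval.
Interval: [3, 7], n = 3
dx = (7 - 3) / 3 = 4/3
Left endpoints: [3, 13/3, 17/3]
f values: [11, 15, 19]
Sum = dx * (sum of f values)
= 4/3 * 45
= 60 = 60.00

60.00


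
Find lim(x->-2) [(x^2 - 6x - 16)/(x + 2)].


Direct substitution gives 0/0, so we factor the numerator.
Factor: (x^2 - 6x - 16) = (x + 2)(x - 8)
Cancel the common factor (x + 2):
(x^2 - 6x - 16)/(x + 2) = (x - 8)
Now substitute x = -2:
= (-2) - (8) = -10

-10


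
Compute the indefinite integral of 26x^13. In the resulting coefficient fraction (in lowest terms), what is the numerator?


Apply the power rule for integration:
integral of ax^n dx = a/(n+1) * x^(n+1) + C
integral of 26x^13 dx
= 26/14 * x^14 + C
= 13/7 * x^14 + C
The coefficient in lowest terms is 13/7, and its numerator is 13

13


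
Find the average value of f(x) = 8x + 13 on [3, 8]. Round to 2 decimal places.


Average value = 1/(b-a) * integral from a to b of f(x) dx
First compute the integral of 8x + 13:
F(x) = 4x^2 + 13x
F(8) = 4 * 64 + 13 * 8 = 360
F(3) = 4 * 9 + 13 * 3 = 75
Integral = 360 - 75 = 285
Average = 285 / (8 - 3) = 285 / 5
= 57 = 57.00

57.00


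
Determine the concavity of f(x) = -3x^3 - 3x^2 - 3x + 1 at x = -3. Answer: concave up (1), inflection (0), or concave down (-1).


Concavity is determined by the sign of f''(x).
f(x) = -3x^3 - 3x^2 - 3x + 1
f'(x) = -9x^2 - 6x - 3
f''(x) = -18x - 6
f''(-3) = -18 * (-3) - 6
= 54 - 6
= 48
Since f''(-3) > 0, the function is concave up (1)

1


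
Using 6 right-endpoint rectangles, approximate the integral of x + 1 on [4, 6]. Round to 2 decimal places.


Right Riemann sum uses right endpoints of each subinterval.
Interval: [4, 6], n = 6
dx = (6 - 4) / 6 = 1/3
Right endpoints: [13/3, 14/3, 5, 16/3, 17/3, 6]
f values: [16/3, 17/3, 6, 19/3, 20/3, 7]
Sum = dx * (sum of f values)
= 1/3 * 37
= 37/3 ≈ 12.33

12.33


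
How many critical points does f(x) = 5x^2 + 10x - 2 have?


Find where f'(x) = 0:
f'(x) = 10x + 10
Set f'(x) = 0:
10x + 10 = 0
x = -10 / 10 = -1
This is a linear equation in x, so there is exactly one solution.
Number of critical points: 1

1


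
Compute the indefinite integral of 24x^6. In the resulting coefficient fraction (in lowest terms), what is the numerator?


Apply the power rule for integration:
integral of ax^n dx = a/(n+1) * x^(n+1) + C
integral of 24x^6 dx
= 24/7 * x^7 + C
The coefficient in lowest terms is 24/7, and its numerator is 24

24


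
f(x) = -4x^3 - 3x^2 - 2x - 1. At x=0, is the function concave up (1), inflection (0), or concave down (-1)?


Concavity is determined by the sign of f''(x).
f(x) = -4x^3 - 3x^2 - 2x - 1
f'(x) = -12x^2 - 6x - 2
f''(x) = -24x - 6
f''(0) = -24 * 0 - 6
= 0 - 6
= -6
Since f''(0) < 0, the function is concave down (-1)

-1


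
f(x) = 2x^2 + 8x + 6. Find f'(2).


Differentiate term by term using power and sum rules:
f(x) = 2x^2 + 8x + 6
f'(x) = 4x + 8
Substitute x = 2:
f'(2) = 4 * 2 + 8
= 8 + 8
= 16

16


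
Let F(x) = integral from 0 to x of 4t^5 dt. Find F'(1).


By the Fundamental Theorem of Calculus (Part 1):
If F(x) = integral from 0 to x of f(t) dt, then F'(x) = f(x)
Here f(t) = 4t^5
So F'(x) = 4x^5
Evaluate at x = 1:
F'(1) = 4 * 1^5
= 4 * 1
= 4

4


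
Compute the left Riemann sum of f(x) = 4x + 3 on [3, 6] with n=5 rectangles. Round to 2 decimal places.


Left Riemann sum uses left endpoints of each subinterval.
Interval: [3, 6], n = 5
dx = (6 - 3) / 5 = 3/5
Left endpoints: [3, 18/5, 21/5, 24/5, 27/5]
f values: [15, 87/5, 99/5, 111/5, 123/5]
Sum = dx * (sum of f values)
= 3/5 * 99
= 297/5 = 59.40

59.40


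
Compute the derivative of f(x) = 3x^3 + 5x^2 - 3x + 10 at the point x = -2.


Differentiate f(x) = 3x^3 + 5x^2 - 3x + 10 term by term:
f'(x) = 9x^2 + 10x - 3
Substitute x = -2:
f'(-2) = 9 * (-2)^2 + 10 * (-2) - 3
= 36 - 20 - 3
= 13

13


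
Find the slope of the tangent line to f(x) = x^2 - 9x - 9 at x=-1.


The slope of the tangent line equals f'(x) at the point.
f(x) = x^2 - 9x - 9
f'(x) = 2x - 9
At x = -1:
f'(-1) = 2 * (-1) - 9
= -2 - 9
= -11

-11


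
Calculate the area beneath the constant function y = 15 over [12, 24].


The area under a constant function y = 15 is a rectangle.
Width = 24 - 12 = 12
Height = 15
Area = width * height
= 12 * 15
= 180

180


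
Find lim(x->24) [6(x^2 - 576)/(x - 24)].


Direct substitution gives 0/0, so we factor the numerator.
Factor: 6(x^2 - 576) = 6 * (x - 24)(x + 24)
Cancel the common factor (x - 24):
6(x^2 - 576)/(x - 24) = 6 * (x + 24)
Now substitute x = 24:
= 6 * (24 + 24) = 288

288


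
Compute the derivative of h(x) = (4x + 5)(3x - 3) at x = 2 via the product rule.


Let u(x) = 4x + 5 and v(x) = 3x - 3
u'(x) = 4
v'(x) = 3
Product rule: h'(x) = u'(x)*v(x) + u(x)*v'(x)
= 4 * (3x - 3) + (4x + 5) * 3
At x = 2:
u(2) = 4 * 2 + 5 = 13
v(2) = 3 * 2 - 3 = 3
h'(2) = 4 * 3 + 13 * 3
= 12 + 39
= 51

51


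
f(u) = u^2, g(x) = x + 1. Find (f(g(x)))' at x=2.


Using the chain rule: (f(g(x)))' = f'(g(x)) * g'(x)
First, find g(2):
g(2) = 1 * 2 + 1 = 3
Next, f'(u) = 2u
And g'(x) = 1
So f'(g(2)) * g'(2)
= 2 * 3 * 1
= 6

6


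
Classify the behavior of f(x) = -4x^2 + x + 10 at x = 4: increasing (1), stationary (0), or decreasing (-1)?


Compute f'(x) to determine behavior:
f'(x) = -8x + 1
f'(4) = -8 * 4 + 1
= -32 + 1
= -31
Since f'(4) < 0, the function is decreasing (-1)

-1


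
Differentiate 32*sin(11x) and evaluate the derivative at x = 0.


Apply the chain rule to differentiate 32*sin(11x):
d/dx [32*sin(11x)]
= 32 * cos(11x) * d/dx(11x)
= 32 * 11 * cos(11x)
= 352 * cos(11x)
Evaluate at x = 0:
= 352 * cos(0)
= 352 * 1
= 352

352


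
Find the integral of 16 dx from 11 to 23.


The integral of a constant k over [a, b] equals k * (b - a).
integral from 11 to 23 of 16 dx
= 16 * (23 - 11)
= 16 * 12
= 192

192


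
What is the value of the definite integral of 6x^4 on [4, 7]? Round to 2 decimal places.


Find the antiderivative of 6x^4:
F(x) = 6/5 * x^5
Apply the Fundamental Theorem of Calculus:
F(7) - F(4)
= 6/5 * 7^5 - 6/5 * 4^5
= 6/5 * (16807 - 1024)
= 6/5 * 15783
= 94698/5 = 18939.60

18939.60


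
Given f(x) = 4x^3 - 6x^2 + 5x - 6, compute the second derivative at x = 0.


First derivative:
f'(x) = 12x^2 - 12x + 5
Second derivative:
f''(x) = 24x - 12
Substitute x = 0:
f''(0) = 24 * 0 - 12
= 0 - 12
= -12

-12


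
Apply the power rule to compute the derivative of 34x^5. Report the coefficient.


We apply the power rule: d/dx [ax^n] = a*n * x^(n-1)
d/dx [34x^5]
= 34 * 5 * x^(5-1)
= 170x^4
The coefficient is 170

170


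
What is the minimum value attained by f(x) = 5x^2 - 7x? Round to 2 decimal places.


For a quadratic f(x) = ax^2 + bx + c with a > 0, the minimum is at the vertex.
Vertex x-coordinate: x = -b/(2a)
x = -(-7) / (2 * 5)
x = 7/10
Substitute back to find the minimum value:
f(7/10) = 5 * (7/10)^2 - 7 * (7/10) + 0
= 49/20 - 49/10 + 0
= -49/20 = -2.45

-2.45


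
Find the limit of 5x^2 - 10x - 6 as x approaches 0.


Since polynomials are continuous, we use direct substitution.
lim(x->0) of 5x^2 - 10x - 6
= 5 * 0^2 - 10 * 0 - 6
= 0 + 0 - 6
= -6

-6


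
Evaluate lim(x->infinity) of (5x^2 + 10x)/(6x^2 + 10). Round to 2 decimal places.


For limits at infinity with equal-degree polynomials,
we compare leading coefficients.
Numerator leading term: 5x^2
Denominator leading term: 6x^2
Divide both by x^2:
lim = (5 + 10/x) / (6 + 10/x^2)
As x -> infinity, the 1/x and 1/x^2 terms vanish:
= 5/6 ≈ 0.83

0.83


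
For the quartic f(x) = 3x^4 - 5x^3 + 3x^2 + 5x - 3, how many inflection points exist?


Inflection points occur where f''(x) = 0 and concavity changes.
f(x) = 3x^4 - 5x^3 + 3x^2 + 5x - 3
f'(x) = 12x^3 - 15x^2 + 6x + 5
f''(x) = 36x^2 - 30x + 6
This is a quadratic in x. Use the discriminant to count real roots.
Discriminant = (-30)^2 - 4 * 36 * 6
= 900 - 864
= 36
Since discriminant > 0, f''(x) = 0 has 2 distinct real solutions.
A quadratic with two distinct real roots changes sign at each root, so concavity changes at both.
Number of inflection points: 2

2


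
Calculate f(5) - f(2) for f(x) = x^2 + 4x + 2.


Net change = f(b) - f(a)
f(x) = x^2 + 4x + 2
Compute f(5):
f(5) = 1 * 5^2 + 4 * 5 + 2
= 25 + 20 + 2
= 47
Compute f(2):
f(2) = 1 * 2^2 + 4 * 2 + 2
= 4 + 8 + 2
= 14
Net change = 47 - 14 = 33

33


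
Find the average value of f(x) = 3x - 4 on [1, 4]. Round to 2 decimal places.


Average value = 1/(b-a) * integral from a to b of f(x) dx
First compute the integral of 3x - 4:
F(x) = (3/2)x^2 - 4x
F(4) = 3/2 * 16 - 4 * 4 = 8
F(1) = 3/2 * 1 - 4 * 1 = -5/2
Integral = 8 - (-5/2) = 21/2
Average = (21/2) / (4 - 1) = (21/2) / 3
= 7/2 = 3.50

3.50


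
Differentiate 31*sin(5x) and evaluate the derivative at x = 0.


Apply the chain rule to differentiate 31*sin(5x):
d/dx [31*sin(5x)]
= 31 * cos(5x) * d/dx(5x)
= 31 * 5 * cos(5x)
= 155 * cos(5x)
Evaluate at x = 0:
= 155 * cos(0)
= 155 * 1
= 155

155


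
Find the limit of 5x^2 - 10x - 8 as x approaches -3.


Since polynomials are continuous, we use direct substitution.
lim(x->-3) of 5x^2 - 10x - 8
= 5 * (-3)^2 - 10 * (-3) - 8
= 45 + 30 - 8
= 67

67


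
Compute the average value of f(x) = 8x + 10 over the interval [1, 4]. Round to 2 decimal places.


Average value = 1/(b-a) * integral from a to b of f(x) dx
First compute the integral of 8x + 10:
F(x) = 4x^2 + 10x
F(4) = 4 * 16 + 10 * 4 = 104
F(1) = 4 * 1 + 10 * 1 = 14
Integral = 104 - 14 = 90
Average = 90 / (4 - 1) = 90 / 3
= 30 = 30.00

30.00


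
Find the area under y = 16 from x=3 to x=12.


The area under a constant function y = 16 is a rectangle.
Width = 12 - 3 = 9
Height = 16
Area = width * height
= 9 * 16
= 144

144


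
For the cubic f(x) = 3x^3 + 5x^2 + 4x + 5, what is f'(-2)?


Differentiate f(x) = 3x^3 + 5x^2 + 4x + 5 term by term:
f'(x) = 9x^2 + 10x + 4
Substitute x = -2:
f'(-2) = 9 * (-2)^2 + 10 * (-2) + 4
= 36 - 20 + 4
= 20

20


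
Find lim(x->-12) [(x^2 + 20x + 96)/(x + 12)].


Direct substitution gives 0/0, so we factor the numerator.
Factor: (x^2 + 20x + 96) = (x + 12)(x + 8)
Cancel the common factor (x + 12):
(x^2 + 20x + 96)/(x + 12) = (x + 8)
Now substitute x = -12:
= (-12) - (-8) = -4

-4


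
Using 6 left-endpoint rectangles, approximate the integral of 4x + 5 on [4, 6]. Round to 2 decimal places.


Left Riemann sum uses left endpoints of each subinterval.
Interval: [4, 6], n = 6
dx = (6 - 4) / 6 = 1/3
Left endpoints: [4, 13/3, 14/3, 5, 16/3, 17/3]
f values: [21, 67/3, 71/3, 25, 79/3, 83/3]
Sum = dx * (sum of f values)
= 1/3 * 146
= 146/3 ≈ 48.67

48.67


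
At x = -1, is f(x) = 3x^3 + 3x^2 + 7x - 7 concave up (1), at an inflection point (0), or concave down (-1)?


Concavity is determined by the sign of f''(x).
f(x) = 3x^3 + 3x^2 + 7x - 7
f'(x) = 9x^2 + 6x + 7
f''(x) = 18x + 6
f''(-1) = 18 * (-1) + 6
= -18 + 6
= -12
Since f''(-1) < 0, the function is concave down (-1)

-1


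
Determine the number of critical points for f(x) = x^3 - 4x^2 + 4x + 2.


Find where f'(x) = 0:
f(x) = x^3 - 4x^2 + 4x + 2
f'(x) = 3x^2 - 8x + 4
This is a quadratic in x. Use the discriminant to count real roots.
Discriminant = (-8)^2 - 4 * 3 * 4
= 64 - 48
= 16
Since discriminant > 0, f'(x) = 0 has 2 real solutions.
Number of critical points: 2

2


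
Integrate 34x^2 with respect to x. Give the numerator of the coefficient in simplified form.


Apply the power rule for integration:
integral of ax^n dx = a/(n+1) * x^(n+1) + C
integral of 34x^2 dx
= 34/3 * x^3 + C
The coefficient in lowest terms is 34/3, and its numerator is 34

34


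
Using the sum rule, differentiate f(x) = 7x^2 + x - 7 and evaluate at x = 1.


Differentiate term by term using power and sum rules:
f(x) = 7x^2 + x - 7
f'(x) = 14x + 1
Substitute x = 1:
f'(1) = 14 * 1 + 1
= 14 + 1
= 15

15


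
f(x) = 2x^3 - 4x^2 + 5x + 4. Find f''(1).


First derivative:
f'(x) = 6x^2 - 8x + 5
Second derivative:
f''(x) = 12x - 8
Substitute x = 1:
f''(1) = 12 * 1 - 8
= 12 - 8
= 4

4


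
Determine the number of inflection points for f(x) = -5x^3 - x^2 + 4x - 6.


Inflection points occur where f''(x) = 0 and concavity changes.
f(x) = -5x^3 - x^2 + 4x - 6
f'(x) = -15x^2 - 2x + 4
f''(x) = -30x - 2
Set f''(x) = 0:
-30x - 2 = 0
x = 2 / (-30) = -1/15
Since f''(x) is linear (degree 1), it changes sign at this point.
Therefore there is exactly 1 inflection point.

1


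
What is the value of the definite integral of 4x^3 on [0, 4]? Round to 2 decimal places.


Find the antiderivative of 4x^3:
F(x) = 4/4 * x^4
Apply the Fundamental Theorem of Calculus:
F(4) - F(0)
= 4/4 * 4^4 - 4/4 * 0^4
= 4/4 * (256 - 0)
= 4/4 * 256
= 256 = 256.00

256.00


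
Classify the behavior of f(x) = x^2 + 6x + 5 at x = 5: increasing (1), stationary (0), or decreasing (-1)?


Compute f'(x) to determine behavior:
f'(x) = 2x + 6
f'(5) = 2 * 5 + 6
= 10 + 6
= 16
Since f'(5) > 0, the function is increasing (1)

1


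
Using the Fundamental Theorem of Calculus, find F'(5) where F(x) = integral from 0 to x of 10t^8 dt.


By the Fundamental Theorem of Calculus (Part 1):
If F(x) = integral from 0 to x of f(t) dt, then F'(x) = f(x)
Here f(t) = 10t^8
So F'(x) = 10x^8
Evaluate at x = 5:
F'(5) = 10 * 5^8
= 10 * 390625
= 3906250

3906250


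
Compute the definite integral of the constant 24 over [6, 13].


The integral of a constant k over [a, b] equals k * (b - a).
integral from 6 to 13 of 24 dx
= 24 * (13 - 6)
= 24 * 7
= 168

168


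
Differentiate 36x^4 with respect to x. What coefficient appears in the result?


We apply the power rule: d/dx [ax^n] = a*n * x^(n-1)
d/dx [36x^4]
= 36 * 4 * x^(4-1)
= 144x^3
The coefficient is 144

144


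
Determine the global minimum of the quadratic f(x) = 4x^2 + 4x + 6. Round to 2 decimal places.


For a quadratic f(x) = ax^2 + bx + c with a > 0, the minimum is at the vertex.
Vertex x-coordinate: x = -b/(2a)
x = -(4) / (2 * 4)
x = -4/8 = -1/2
Substitute back to find the minimum value:
f(-1/2) = 4 * (-1/2)^2 + 4 * (-1/2) + 6
= 1 - 2 + 6
= 5 = 5.00

5.00


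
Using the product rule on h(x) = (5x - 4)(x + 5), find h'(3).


Let u(x) = 5x - 4 and v(x) = x + 5
u'(x) = 5
v'(x) = 1
Product rule: h'(x) = u'(x)*v(x) + u(x)*v'(x)
= 5 * (x + 5) + (5x - 4) * 1
At x = 3:
u(3) = 5 * 3 - 4 = 11
v(3) = 1 * 3 + 5 = 8
h'(3) = 5 * 8 + 11 * 1
= 40 + 11
= 51

51


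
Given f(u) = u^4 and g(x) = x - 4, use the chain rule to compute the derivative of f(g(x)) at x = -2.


Using the chain rule: (f(g(x)))' = f'(g(x)) * g'(x)
First, find g(-2):
g(-2) = 1 * (-2) - 4 = -6
Next, f'(u) = 4u^3
And g'(x) = 1
So f'(g(-2)) * g'(-2)
= 4 * (-6)^3 * 1
= 4 * (-216) * 1
= -864

-864


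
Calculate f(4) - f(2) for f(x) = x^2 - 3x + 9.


Net change = f(b) - f(a)
f(x) = x^2 - 3x + 9
Compute f(4):
f(4) = 1 * 4^2 - 3 * 4 + 9
= 16 - 12 + 9
= 13
Compute f(2):
f(2) = 1 * 2^2 - 3 * 2 + 9
= 4 - 6 + 9
= 7
Net change = 13 - 7 = 6

6


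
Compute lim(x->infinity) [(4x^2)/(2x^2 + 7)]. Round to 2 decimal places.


For limits at infinity with equal-degree polynomials,
we compare leading coefficients.
Numerator leading term: 4x^2
Denominator leading term: 2x^2
Divide both by x^2:
lim = (4) / (2 + 7/x^2)
As x -> infinity, the 1/x and 1/x^2 terms vanish:
= 4/2 = 2 = 2.00

2.00


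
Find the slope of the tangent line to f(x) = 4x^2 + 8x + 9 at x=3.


The slope of the tangent line equals f'(x) at the point.
f(x) = 4x^2 + 8x + 9
f'(x) = 8x + 8
At x = 3:
f'(3) = 8 * 3 + 8
= 24 + 8
= 32

32


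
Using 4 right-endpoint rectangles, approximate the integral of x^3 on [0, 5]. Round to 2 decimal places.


Right Riemann sum uses right endpoints of each subinterval.
Interval: [0, 5], n = 4
dx = (5 - 0) / 4 = 5/4
Right endpoints: [5/4, 5/2, 15/4, 5]
f values: [125/64, 125/8, 3375/64, 125]
Sum = dx * (sum of f values)
= 5/4 * 3125/16
= 15625/64 ≈ 244.14

244.14


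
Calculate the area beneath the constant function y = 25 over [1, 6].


The area under a constant function y = 25 is a rectangle.
Width = 6 - 1 = 5
Height = 25
Area = width * height
= 5 * 25
= 125

125


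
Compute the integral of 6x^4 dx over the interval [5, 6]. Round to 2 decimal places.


Find the antiderivative of 6x^4:
F(x) = 6/5 * x^5
Apply the Fundamental Theorem of Calculus:
F(6) - F(5)
= 6/5 * 6^5 - 6/5 * 5^5
= 6/5 * (7776 - 3125)
= 6/5 * 4651
= 27906/5 = 5581.20

5581.20


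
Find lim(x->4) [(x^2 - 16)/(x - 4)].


Direct substitution gives 0/0, so we factor the numerator.
Factor: (x^2 - 16) = (x - 4)(x + 4)
Cancel the common factor (x - 4):
(x^2 - 16)/(x - 4) = (x + 4)
Now substitute x = 4:
= (4 + 4) = 8

8


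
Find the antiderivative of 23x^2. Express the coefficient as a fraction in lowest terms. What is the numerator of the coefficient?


Apply the power rule for integration:
integral of ax^n dx = a/(n+1) * x^(n+1) + C
integral of 23x^2 dx
= 23/3 * x^3 + C
The coefficient in lowest terms is 23/3, and its numerator is 23

23


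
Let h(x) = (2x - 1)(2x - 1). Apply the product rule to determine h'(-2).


Let u(x) = 2x - 1 and v(x) = 2x - 1
u'(x) = 2
v'(x) = 2
Product rule: h'(x) = u'(x)*v(x) + u(x)*v'(x)
= 2 * (2x - 1) + (2x - 1) * 2
At x = -2:
u(-2) = 2 * (-2) - 1 = -5
v(-2) = 2 * (-2) - 1 = -5
h'(-2) = 2 * (-5) + (-5) * 2
= -10 - 10
= -20

-20


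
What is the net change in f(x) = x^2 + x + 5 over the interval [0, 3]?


Net change = f(b) - f(a)
f(x) = x^2 + x + 5
Compute f(3):
f(3) = 1 * 3^2 + 1 * 3 + 5
= 9 + 3 + 5
= 17
Compute f(0):
f(0) = 1 * 0^2 + 1 * 0 + 5
= 0 + 0 + 5
= 5
Net change = 17 - 5 = 12

12


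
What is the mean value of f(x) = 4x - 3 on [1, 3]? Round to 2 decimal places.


Average value = 1/(b-a) * integral from a to b of f(x) dx
First compute the integral of 4x - 3:
F(x) = 2x^2 - 3x
F(3) = 2 * 9 - 3 * 3 = 9
F(1) = 2 * 1 - 3 * 1 = -1
Integral = 9 - (-1) = 10
Average = 10 / (3 - 1) = 10 / 2
= 5 = 5.00

5.00


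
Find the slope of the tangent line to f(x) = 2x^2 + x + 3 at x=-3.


The slope of the tangent line equals f'(x) at the point.
f(x) = 2x^2 + x + 3
f'(x) = 4x + 1
At x = -3:
f'(-3) = 4 * (-3) + 1
= -12 + 1
= -11

-11


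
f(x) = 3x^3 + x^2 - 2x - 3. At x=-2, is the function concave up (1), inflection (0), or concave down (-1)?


Concavity is determined by the sign of f''(x).
f(x) = 3x^3 + x^2 - 2x - 3
f'(x) = 9x^2 + 2x - 2
f''(x) = 18x + 2
f''(-2) = 18 * (-2) + 2
= -36 + 2
= -34
Since f''(-2) < 0, the function is concave down (-1)

-1


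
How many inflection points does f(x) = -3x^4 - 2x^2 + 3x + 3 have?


Inflection points occur where f''(x) = 0 and concavity changes.
f(x) = -3x^4 - 2x^2 + 3x + 3
f'(x) = -12x^3 - 4x + 3
f''(x) = -36x^2 - 4
This is a quadratic in x. Use the discriminant to count real roots.
Discriminant = (0)^2 - 4 * (-36) * (-4)
= 0 - 576
= -576
Since discriminant < 0, f''(x) = 0 has no real solutions.
Number of inflection points: 0

0


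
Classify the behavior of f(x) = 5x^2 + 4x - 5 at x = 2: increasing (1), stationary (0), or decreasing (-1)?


Compute f'(x) to determine behavior:
f'(x) = 10x + 4
f'(2) = 10 * 2 + 4
= 20 + 4
= 24
Since f'(2) > 0, the function is increasing (1)

1


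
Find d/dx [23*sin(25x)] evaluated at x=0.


Apply the chain rule to differentiate 23*sin(25x):
d/dx [23*sin(25x)]
= 23 * cos(25x) * d/dx(25x)
= 23 * 25 * cos(25x)
= 575 * cos(25x)
Evaluate at x = 0:
= 575 * cos(0)
= 575 * 1
= 575

575


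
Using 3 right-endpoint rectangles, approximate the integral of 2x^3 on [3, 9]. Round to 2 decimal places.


Right Riemann sum uses right endpoints of each subinterval.
Interval: [3, 9], n = 3
dx = (9 - 3) / 3 = 2
Right endpoints: [5, 7, 9]
f values: [250, 686, 1458]
Sum = dx * (sum of f values)
= 2 * 2394
= 4788 = 4788.00

4788.00


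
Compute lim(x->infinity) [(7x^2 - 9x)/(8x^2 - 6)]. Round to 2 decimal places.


For limits at infinity with equal-degree polynomials,
we compare leading coefficients.
Numerator leading term: 7x^2
Denominator leading term: 8x^2
Divide both by x^2:
lim = (7 - 9/x) / (8 - 6/x^2)
As x -> infinity, the 1/x and 1/x^2 terms vanish:
= 7/8 ≈ 0.88

0.88


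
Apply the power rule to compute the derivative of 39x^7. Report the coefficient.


We apply the power rule: d/dx [ax^n] = a*n * x^(n-1)
d/dx [39x^7]
= 39 * 7 * x^(7-1)
= 273x^6
The coefficient is 273

273


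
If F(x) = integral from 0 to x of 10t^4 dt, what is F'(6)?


By the Fundamental Theorem of Calculus (Part 1):
If F(x) = integral from 0 to x of f(t) dt, then F'(x) = f(x)
Here f(t) = 10t^4
So F'(x) = 10x^4
Evaluate at x = 6:
F'(6) = 10 * 6^4
= 10 * 1296
= 12960

12960


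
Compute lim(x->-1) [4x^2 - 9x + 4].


Since polynomials are continuous, we use direct substitution.
lim(x->-1) of 4x^2 - 9x + 4
= 4 * (-1)^2 - 9 * (-1) + 4
= 4 + 9 + 4
= 17

17


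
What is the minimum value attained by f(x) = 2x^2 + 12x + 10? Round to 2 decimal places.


For a quadratic f(x) = ax^2 + bx + c with a > 0, the minimum is at the vertex.
Vertex x-coordinate: x = -b/(2a)
x = -(12) / (2 * 2)
x = -12/4 = -3
Substitute back to find the minimum value:
f(-3) = 2 * (-3)^2 + 12 * (-3) + 10
= 18 - 36 + 10
= -8 = -8.00

-8.00


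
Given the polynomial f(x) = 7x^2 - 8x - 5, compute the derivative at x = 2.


Differentiate term by term using power and sum rules:
f(x) = 7x^2 - 8x - 5
f'(x) = 14x - 8
Substitute x = 2:
f'(2) = 14 * 2 - 8
= 28 - 8
= 20

20


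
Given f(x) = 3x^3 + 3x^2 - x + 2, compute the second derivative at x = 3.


First derivative:
f'(x) = 9x^2 + 6x - 1
Second derivative:
f''(x) = 18x + 6
Substitute x = 3:
f''(3) = 18 * 3 + 6
= 54 + 6
= 60

60


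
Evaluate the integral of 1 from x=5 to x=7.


The integral of a constant k over [a, b] equals k * (b - a).
integral from 5 to 7 of 1 dx
= 1 * (7 - 5)
= 1 * 2
= 2

2


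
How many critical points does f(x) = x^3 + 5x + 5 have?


Find where f'(x) = 0:
f(x) = x^3 + 5x + 5
f'(x) = 3x^2 + 5
This is a quadratic in x. Use the discriminant to count real roots.
Discriminant = (0)^2 - 4 * 3 * 5
= 0 - 60
= -60
Since discriminant < 0, f'(x) = 0 has no real solutions.
Number of critical points: 0

0


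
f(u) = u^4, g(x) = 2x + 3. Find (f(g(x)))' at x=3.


Using the chain rule: (f(g(x)))' = f'(g(x)) * g'(x)
First, find g(3):
g(3) = 2 * 3 + 3 = 9
Next, f'(u) = 4u^3
And g'(x) = 2
So f'(g(3)) * g'(3)
= 4 * 9^3 * 2
= 4 * 729 * 2
= 5832

5832


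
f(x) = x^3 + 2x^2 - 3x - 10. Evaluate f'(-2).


Differentiate f(x) = x^3 + 2x^2 - 3x - 10 term by term:
f'(x) = 3x^2 + 4x - 3
Substitute x = -2:
f'(-2) = 3 * (-2)^2 + 4 * (-2) - 3
= 12 - 8 - 3
= 1

1


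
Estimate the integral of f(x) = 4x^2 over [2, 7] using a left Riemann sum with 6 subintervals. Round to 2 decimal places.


Left Riemann sum uses left endpoints of each subinterval.
Interval: [2, 7], n = 6
dx = (7 - 2) / 6 = 5/6
Left endpoints: [2, 17/6, 11/3, 9/2, 16/3, 37/6]
f values: [16, 289/9, 484/9, 81, 1024/9, 1369/9]
Sum = dx * (sum of f values)
= 5/6 * 4039/9
= 20195/54 ≈ 373.98

373.98


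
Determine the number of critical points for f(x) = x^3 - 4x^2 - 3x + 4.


Find where f'(x) = 0:
f(x) = x^3 - 4x^2 - 3x + 4
f'(x) = 3x^2 - 8x - 3
This is a quadratic in x. Use the discriminant to count real roots.
Discriminant = (-8)^2 - 4 * 3 * (-3)
= 64 - (-36)
= 100
Since discriminant > 0, f'(x) = 0 has 2 real solutions.
Number of critical points: 2

2


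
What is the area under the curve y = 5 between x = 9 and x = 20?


The area under a constant function y = 5 is a rectangle.
Width = 20 - 9 = 11
Height = 5
Area = width * height
= 11 * 5
= 55

55


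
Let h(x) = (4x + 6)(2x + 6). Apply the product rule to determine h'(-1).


Let u(x) = 4x + 6 and v(x) = 2x + 6
u'(x) = 4
v'(x) = 2
Product rule: h'(x) = u'(x)*v(x) + u(x)*v'(x)
= 4 * (2x + 6) + (4x + 6) * 2
At x = -1:
u(-1) = 4 * (-1) + 6 = 2
v(-1) = 2 * (-1) + 6 = 4
h'(-1) = 4 * 4 + 2 * 2
= 16 + 4
= 20

20


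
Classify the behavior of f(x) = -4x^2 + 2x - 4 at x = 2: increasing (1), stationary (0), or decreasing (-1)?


Compute f'(x) to determine behavior:
f'(x) = -8x + 2
f'(2) = -8 * 2 + 2
= -16 + 2
= -14
Since f'(2) < 0, the function is decreasing (-1)

-1


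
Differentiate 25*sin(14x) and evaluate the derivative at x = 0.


Apply the chain rule to differentiate 25*sin(14x):
d/dx [25*sin(14x)]
= 25 * cos(14x) * d/dx(14x)
= 25 * 14 * cos(14x)
= 350 * cos(14x)
Evaluate at x = 0:
= 350 * cos(0)
= 350 * 1
= 350

350


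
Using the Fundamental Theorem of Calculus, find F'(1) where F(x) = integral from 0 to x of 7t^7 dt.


By the Fundamental Theorem of Calculus (Part 1):
If F(x) = integral from 0 to x of f(t) dt, then F'(x) = f(x)
Here f(t) = 7t^7
So F'(x) = 7x^7
Evaluate at x = 1:
F'(1) = 7 * 1^7
= 7 * 1
= 7

7


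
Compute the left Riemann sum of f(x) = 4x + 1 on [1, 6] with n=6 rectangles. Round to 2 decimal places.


Left Riemann sum uses left endpoints of each subinterval.
Interval: [1, 6], n = 6
dx = (6 - 1) / 6 = 5/6
Left endpoints: [1, 11/6, 8/3, 7/2, 13/3, 31/6]
f values: [5, 25/3, 35/3, 15, 55/3, 65/3]
Sum = dx * (sum of f values)
= 5/6 * 80
= 200/3 ≈ 66.67

66.67


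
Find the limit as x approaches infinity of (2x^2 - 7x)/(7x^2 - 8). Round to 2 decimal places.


For limits at infinity with equal-degree polynomials,
we compare leading coefficients.
Numerator leading term: 2x^2
Denominator leading term: 7x^2
Divide both by x^2:
lim = (2 - 7/x) / (7 - 8/x^2)
As x -> infinity, the 1/x and 1/x^2 terms vanish:
= 2/7 ≈ 0.29

0.29


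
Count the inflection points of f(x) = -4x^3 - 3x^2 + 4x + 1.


Inflection points occur where f''(x) = 0 and concavity changes.
f(x) = -4x^3 - 3x^2 + 4x + 1
f'(x) = -12x^2 - 6x + 4
f''(x) = -24x - 6
Set f''(x) = 0:
-24x - 6 = 0
x = 6 / (-24) = -1/4
Since f''(x) is linear (degree 1), it changes sign at this point.
Therefore there is exactly 1 inflection point.

1


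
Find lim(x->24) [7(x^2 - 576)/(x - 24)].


Direct substitution gives 0/0, so we factor the numerator.
Factor: 7(x^2 - 576) = 7 * (x - 24)(x + 24)
Cancel the common factor (x - 24):
7(x^2 - 576)/(x - 24) = 7 * (x + 24)
Now substitute x = 24:
= 7 * (24 + 24) = 336

336


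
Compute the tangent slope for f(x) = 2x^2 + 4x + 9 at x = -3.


The slope of the tangent line equals f'(x) at the point.
f(x) = 2x^2 + 4x + 9
f'(x) = 4x + 4
At x = -3:
f'(-3) = 4 * (-3) + 4
= -12 + 4
= -8

-8


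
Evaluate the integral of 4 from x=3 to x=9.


The integral of a constant k over [a, b] equals k * (b - a).
integral from 3 to 9 of 4 dx
= 4 * (9 - 3)
= 4 * 6
= 24

24


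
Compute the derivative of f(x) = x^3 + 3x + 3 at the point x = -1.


Differentiate f(x) = x^3 + 3x + 3 term by term:
f'(x) = 3x^2 + 3
Substitute x = -1:
f'(-1) = 3 * (-1)^2 + 0 * (-1) + 3
= 3 + 0 + 3
= 6

6


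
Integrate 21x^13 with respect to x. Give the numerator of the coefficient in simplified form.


Apply the power rule for integration:
integral of ax^n dx = a/(n+1) * x^(n+1) + C
integral of 21x^13 dx
= 21/14 * x^14 + C
= 3/2 * x^14 + C
The coefficient in lowest terms is 3/2, and its numerator is 3

3


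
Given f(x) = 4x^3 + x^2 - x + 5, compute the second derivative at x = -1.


First derivative:
f'(x) = 12x^2 + 2x - 1
Second derivative:
f''(x) = 24x + 2
Substitute x = -1:
f''(-1) = 24 * (-1) + 2
= -24 + 2
= -22

-22


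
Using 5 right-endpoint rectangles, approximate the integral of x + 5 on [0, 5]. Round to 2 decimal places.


Right Riemann sum uses right endpoints of each subinterval.
Interval: [0, 5], n = 5
dx = (5 - 0) / 5 = 1
Right endpoints: [1, 2, 3, 4, 5]
f values: [6, 7, 8, 9, 10]
Sum = dx * (sum of f values)
= 1 * 40
= 40 = 40.00

40.00


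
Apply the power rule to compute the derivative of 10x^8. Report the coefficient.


We apply the power rule: d/dx [ax^n] = a*n * x^(n-1)
d/dx [10x^8]
= 10 * 8 * x^(8-1)
= 80x^7
The coefficient is 80

80


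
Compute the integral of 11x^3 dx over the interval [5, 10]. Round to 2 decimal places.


Find the antiderivative of 11x^3:
F(x) = 11/4 * x^4
Apply the Fundamental Theorem of Calculus:
F(10) - F(5)
= 11/4 * 10^4 - 11/4 * 5^4
= 11/4 * (10000 - 625)
= 11/4 * 9375
= 103125/4 = 25781.25

25781.25


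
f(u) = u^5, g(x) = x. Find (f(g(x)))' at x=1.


Using the chain rule: (f(g(x)))' = f'(g(x)) * g'(x)
First, find g(1):
g(1) = 1 * 1 + 0 = 1
Next, f'(u) = 5u^4
And g'(x) = 1
So f'(g(1)) * g'(1)
= 5 * 1^4 * 1
= 5 * 1 * 1
= 5

5


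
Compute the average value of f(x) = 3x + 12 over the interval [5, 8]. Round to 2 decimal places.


Average value = 1/(b-a) * integral from a to b of f(x) dx
First compute the integral of 3x + 12:
F(x) = (3/2)x^2 + 12x
F(8) = 3/2 * 64 + 12 * 8 = 192
F(5) = 3/2 * 25 + 12 * 5 = 195/2
Integral = 192 - 195/2 = 189/2
Average = (189/2) / (8 - 5) = (189/2) / 3
= 63/2 = 31.50

31.50


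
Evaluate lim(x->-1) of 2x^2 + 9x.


Since polynomials are continuous, we use direct substitution.
lim(x->-1) of 2x^2 + 9x
= 2 * (-1)^2 + 9 * (-1) + 0
= 2 - 9 + 0
= -7

-7


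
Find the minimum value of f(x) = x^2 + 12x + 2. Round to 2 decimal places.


For a quadratic f(x) = ax^2 + bx + c with a > 0, the minimum is at the vertex.
Vertex x-coordinate: x = -b/(2a)
x = -(12) / (2 * 1)
x = -12/2 = -6
Substitute back to find the minimum value:
f(-6) = 1 * (-6)^2 + 12 * (-6) + 2
= 36 - 72 + 2
= -34 = -34.00

-34.00


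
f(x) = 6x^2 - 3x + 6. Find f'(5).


Differentiate term by term using power and sum rules:
f(x) = 6x^2 - 3x + 6
f'(x) = 12x - 3
Substitute x = 5:
f'(5) = 12 * 5 - 3
= 60 - 3
= 57

57


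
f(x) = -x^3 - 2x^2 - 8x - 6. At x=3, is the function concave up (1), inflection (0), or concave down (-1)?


Concavity is determined by the sign of f''(x).
f(x) = -x^3 - 2x^2 - 8x - 6
f'(x) = -3x^2 - 4x - 8
f''(x) = -6x - 4
f''(3) = -6 * 3 - 4
= -18 - 4
= -22
Since f''(3) < 0, the function is concave down (-1)

-1


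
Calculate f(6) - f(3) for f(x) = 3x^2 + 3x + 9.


Net change = f(b) - f(a)
f(x) = 3x^2 + 3x + 9
Compute f(6):
f(6) = 3 * 6^2 + 3 * 6 + 9
= 108 + 18 + 9
= 135
Compute f(3):
f(3) = 3 * 3^2 + 3 * 3 + 9
= 27 + 9 + 9
= 45
Net change = 135 - 45 = 90

90


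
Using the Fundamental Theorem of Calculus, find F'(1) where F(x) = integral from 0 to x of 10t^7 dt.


By the Fundamental Theorem of Calculus (Part 1):
If F(x) = integral from 0 to x of f(t) dt, then F'(x) = f(x)
Here f(t) = 10t^7
So F'(x) = 10x^7
Evaluate at x = 1:
F'(1) = 10 * 1^7
= 10 * 1
= 10

10


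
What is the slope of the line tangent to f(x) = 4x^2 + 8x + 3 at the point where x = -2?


The slope of the tangent line equals f'(x) at the point.
f(x) = 4x^2 + 8x + 3
f'(x) = 8x + 8
At x = -2:
f'(-2) = 8 * (-2) + 8
= -16 + 8
= -8

-8


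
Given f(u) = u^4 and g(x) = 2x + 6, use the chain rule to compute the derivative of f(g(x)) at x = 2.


Using the chain rule: (f(g(x)))' = f'(g(x)) * g'(x)
First, find g(2):
g(2) = 2 * 2 + 6 = 10
Next, f'(u) = 4u^3
And g'(x) = 2
So f'(g(2)) * g'(2)
= 4 * 10^3 * 2
= 4 * 1000 * 2
= 8000

8000


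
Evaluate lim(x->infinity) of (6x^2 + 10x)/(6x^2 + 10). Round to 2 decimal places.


For limits at infinity with equal-degree polynomials,
we compare leading coefficients.
Numerator leading term: 6x^2
Denominator leading term: 6x^2
Divide both by x^2:
lim = (6 + 10/x) / (6 + 10/x^2)
As x -> infinity, the 1/x and 1/x^2 terms vanish:
= 6/6 = 1 = 1.00

1.00


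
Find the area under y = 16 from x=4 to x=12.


The area under a constant function y = 16 is a rectangle.
Width = 12 - 4 = 8
Height = 16
Area = width * height
= 8 * 16
= 128

128


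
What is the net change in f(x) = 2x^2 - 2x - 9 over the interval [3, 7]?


Net change = f(b) - f(a)
f(x) = 2x^2 - 2x - 9
Compute f(7):
f(7) = 2 * 7^2 - 2 * 7 - 9
= 98 - 14 - 9
= 75
Compute f(3):
f(3) = 2 * 3^2 - 2 * 3 - 9
= 18 - 6 - 9
= 3
Net change = 75 - 3 = 72

72


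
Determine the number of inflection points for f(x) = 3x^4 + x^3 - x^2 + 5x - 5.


Inflection points occur where f''(x) = 0 and concavity changes.
f(x) = 3x^4 + x^3 - x^2 + 5x - 5
f'(x) = 12x^3 + 3x^2 - 2x + 5
f''(x) = 36x^2 + 6x - 2
This is a quadratic in x. Use the discriminant to count real roots.
Discriminant = (6)^2 - 4 * 36 * (-2)
= 36 - (-288)
= 324
Since discriminant > 0, f''(x) = 0 has 2 distinct real solutions.
A quadratic with two distinct real roots changes sign at each root, so concavity changes at both.
Number of inflection points: 2

2
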